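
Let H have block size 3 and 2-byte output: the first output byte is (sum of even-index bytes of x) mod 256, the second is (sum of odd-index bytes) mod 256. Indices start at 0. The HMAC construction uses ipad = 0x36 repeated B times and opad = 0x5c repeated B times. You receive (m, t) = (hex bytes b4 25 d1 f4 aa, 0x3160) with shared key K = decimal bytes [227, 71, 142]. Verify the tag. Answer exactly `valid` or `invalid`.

Key decimal bytes [227, 71, 142] = e3 47 8e is exactly B = 3 bytes: K' = e3 47 8e.
K' ⊕ ipad = d5 71 b8; K' ⊕ opad = bf 1b d2.
Inner hash: even-index sum = 678 mod 256 = 166; odd-index sum = 672 mod 256 = 160 → a6 a0.
Outer hash (recomputed tag): even-index sum = 561 mod 256 = 49; odd-index sum = 193 mod 256 = 193 → 31 c1.
Recomputed tag = 31c1; claimed = 3160 → mismatch.

invalid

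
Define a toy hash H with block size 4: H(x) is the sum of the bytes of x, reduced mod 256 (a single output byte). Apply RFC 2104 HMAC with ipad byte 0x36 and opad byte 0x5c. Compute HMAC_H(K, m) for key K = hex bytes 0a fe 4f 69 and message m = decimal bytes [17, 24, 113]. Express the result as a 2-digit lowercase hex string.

b6

Key hex bytes 0a fe 4f 69 is exactly B = 4 bytes: K' = 0a fe 4f 69.
K' ⊕ ipad = 3c c8 79 5f.  K' ⊕ opad = 56 a2 13 35.
Inner input = (K'⊕ipad) ∥ m = 3c c8 79 5f ∥ 11 18 71.
Inner hash: sum = 60+200+121+95+17+24+113 = 630; mod 256 = 118 → 76.
Outer input = (K'⊕opad) ∥ inner = 56 a2 13 35 ∥ 76.
Outer hash (tag): sum = 86+162+19+53+118 = 438; mod 256 = 182 → b6.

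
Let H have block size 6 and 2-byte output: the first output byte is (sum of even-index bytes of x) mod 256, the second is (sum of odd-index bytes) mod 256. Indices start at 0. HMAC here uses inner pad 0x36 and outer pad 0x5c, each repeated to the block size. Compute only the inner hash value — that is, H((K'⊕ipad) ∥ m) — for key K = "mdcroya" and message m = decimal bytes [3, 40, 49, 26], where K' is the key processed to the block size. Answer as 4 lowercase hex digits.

3627

Key "mdcroya" = 6d 64 63 72 6f 79 61 is 7 bytes > B = 6, so hash it first: H(key) = a0 4f, then zero-pad to 6 bytes: K' = a0 4f 00 00 00 00.
K' ⊕ ipad = 96 79 36 36 36 36.
Inner input = 96 79 36 36 36 36 ∥ 03 28 31 1a.
Inner hash: even-index sum = 310 mod 256 = 54; odd-index sum = 295 mod 256 = 39 → 36 27.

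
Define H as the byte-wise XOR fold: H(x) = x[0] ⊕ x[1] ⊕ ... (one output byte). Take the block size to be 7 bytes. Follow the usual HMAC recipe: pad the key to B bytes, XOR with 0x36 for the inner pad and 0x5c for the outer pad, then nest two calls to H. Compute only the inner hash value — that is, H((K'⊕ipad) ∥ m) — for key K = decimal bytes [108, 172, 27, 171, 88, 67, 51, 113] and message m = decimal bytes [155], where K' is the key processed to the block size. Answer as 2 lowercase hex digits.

Key decimal bytes [108, 172, 27, 171, 88, 67, 51, 113] = 6c ac 1b ab 58 43 33 71 is 8 bytes > B = 7, so hash it first: H(key) = 29, then zero-pad to 7 bytes: K' = 29 00 00 00 00 00 00.
K' ⊕ ipad = 1f 36 36 36 36 36 36.
Inner input = 1f 36 36 36 36 36 36 ∥ 9b.
Inner hash: XOR 1f⊕36⊕36⊕36⊕36⊕36⊕36⊕9b = 84.

84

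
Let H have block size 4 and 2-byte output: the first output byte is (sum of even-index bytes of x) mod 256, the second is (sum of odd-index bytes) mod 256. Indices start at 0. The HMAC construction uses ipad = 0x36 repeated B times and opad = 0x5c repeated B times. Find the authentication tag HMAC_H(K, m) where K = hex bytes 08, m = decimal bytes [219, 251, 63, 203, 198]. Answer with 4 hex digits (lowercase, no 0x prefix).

Key hex bytes 08 is 1 byte ≤ B = 4; zero-pad to 4 bytes: K' = 08 00 00 00.
K' ⊕ ipad = 3e 36 36 36.  K' ⊕ opad = 54 5c 5c 5c.
Inner input = (K'⊕ipad) ∥ m = 3e 36 36 36 ∥ db fb 3f cb c6.
Inner hash: even-index sum = 596 mod 256 = 84; odd-index sum = 562 mod 256 = 50 → 54 32.
Outer input = (K'⊕opad) ∥ inner = 54 5c 5c 5c ∥ 54 32.
Outer hash (tag): even-index sum = 260 mod 256 = 4; odd-index sum = 234 mod 256 = 234 → 04 ea.

04ea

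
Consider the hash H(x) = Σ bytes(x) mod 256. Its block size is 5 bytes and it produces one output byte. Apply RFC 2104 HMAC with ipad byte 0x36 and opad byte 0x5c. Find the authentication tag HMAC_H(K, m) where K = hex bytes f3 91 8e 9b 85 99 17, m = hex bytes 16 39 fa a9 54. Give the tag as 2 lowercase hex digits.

20

Key hex bytes f3 91 8e 9b 85 99 17 is 7 bytes > B = 5, so hash it first: H(key) = e2, then zero-pad to 5 bytes: K' = e2 00 00 00 00.
K' ⊕ ipad = d4 36 36 36 36.  K' ⊕ opad = be 5c 5c 5c 5c.
Inner input = (K'⊕ipad) ∥ m = d4 36 36 36 36 ∥ 16 39 fa a9 54.
Inner hash: sum = 212+54+54+54+54+22+57+250+169+84 = 1010; mod 256 = 242 → f2.
Outer input = (K'⊕opad) ∥ inner = be 5c 5c 5c 5c ∥ f2.
Outer hash (tag): sum = 190+92+92+92+92+242 = 800; mod 256 = 32 → 20.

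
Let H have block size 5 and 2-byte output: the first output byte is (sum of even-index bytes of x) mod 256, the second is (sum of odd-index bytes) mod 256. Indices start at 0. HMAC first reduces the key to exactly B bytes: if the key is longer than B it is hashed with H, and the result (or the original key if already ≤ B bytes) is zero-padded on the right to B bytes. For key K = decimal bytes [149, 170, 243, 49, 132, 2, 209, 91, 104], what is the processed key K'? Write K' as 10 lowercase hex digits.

|K| = 9 > B = 5, so first hash the key.
H(K): even-index sum = 837 mod 256 = 69; odd-index sum = 312 mod 256 = 56 → 45 38.
Zero-pad H(K) = 45 38 to 5 bytes: K' = 45 38 00 00 00.

4538000000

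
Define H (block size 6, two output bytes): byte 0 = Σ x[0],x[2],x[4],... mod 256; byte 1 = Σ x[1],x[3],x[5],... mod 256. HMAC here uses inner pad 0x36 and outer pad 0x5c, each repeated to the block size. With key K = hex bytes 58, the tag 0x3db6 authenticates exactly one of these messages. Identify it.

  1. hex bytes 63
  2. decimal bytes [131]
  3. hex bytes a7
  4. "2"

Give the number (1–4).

Key hex bytes 58 is 1 byte ≤ B = 6; zero-pad to 6 bytes: K' = 58 00 00 00 00 00.
K' ⊕ ipad = 6e 36 36 36 36 36; K' ⊕ opad = 04 5c 5c 5c 5c 5c.
m1: inner = H(6e 36 36 36 36 36 63) = 3d a2; tag = H(04 5c 5c 5c 5c 5c 3d a2) = f9b6
m2: inner = H(6e 36 36 36 36 36 83) = 5d a2; tag = H(04 5c 5c 5c 5c 5c 5d a2) = 19b6
m3: inner = H(6e 36 36 36 36 36 a7) = 81 a2; tag = H(04 5c 5c 5c 5c 5c 81 a2) = 3db6 ← matches
m4: inner = H(6e 36 36 36 36 36 32) = 0c a2; tag = H(04 5c 5c 5c 5c 5c 0c a2) = c8b6

3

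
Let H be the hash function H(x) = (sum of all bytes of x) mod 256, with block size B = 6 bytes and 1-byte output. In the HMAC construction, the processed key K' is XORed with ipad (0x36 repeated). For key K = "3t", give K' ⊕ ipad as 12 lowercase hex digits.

Key "3t" = 33 74 is 2 bytes ≤ B = 6; zero-pad to 6 bytes: K' = 33 74 00 00 00 00.
XOR each byte with 0x36: 33⊕36=05, 74⊕36=42, 00⊕36=36, 00⊕36=36, 00⊕36=36, 00⊕36=36.

054236363636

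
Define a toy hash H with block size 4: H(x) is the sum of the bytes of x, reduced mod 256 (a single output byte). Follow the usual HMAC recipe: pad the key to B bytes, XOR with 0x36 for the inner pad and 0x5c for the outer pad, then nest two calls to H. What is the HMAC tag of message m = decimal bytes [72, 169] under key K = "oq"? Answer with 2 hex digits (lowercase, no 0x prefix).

15

Key "oq" = 6f 71 is 2 bytes ≤ B = 4; zero-pad to 4 bytes: K' = 6f 71 00 00.
K' ⊕ ipad = 59 47 36 36.  K' ⊕ opad = 33 2d 5c 5c.
Inner input = (K'⊕ipad) ∥ m = 59 47 36 36 ∥ 48 a9.
Inner hash: sum = 89+71+54+54+72+169 = 509; mod 256 = 253 → fd.
Outer input = (K'⊕opad) ∥ inner = 33 2d 5c 5c ∥ fd.
Outer hash (tag): sum = 51+45+92+92+253 = 533; mod 256 = 21 → 15.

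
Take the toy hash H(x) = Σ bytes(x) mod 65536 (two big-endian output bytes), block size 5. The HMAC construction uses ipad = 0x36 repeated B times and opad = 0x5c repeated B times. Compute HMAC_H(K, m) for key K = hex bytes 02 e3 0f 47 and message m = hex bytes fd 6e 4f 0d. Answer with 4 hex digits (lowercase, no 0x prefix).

029a

Key hex bytes 02 e3 0f 47 is 4 bytes ≤ B = 5; zero-pad to 5 bytes: K' = 02 e3 0f 47 00.
K' ⊕ ipad = 34 d5 39 71 36.  K' ⊕ opad = 5e bf 53 1b 5c.
Inner input = (K'⊕ipad) ∥ m = 34 d5 39 71 36 ∥ fd 6e 4f 0d.
Inner hash: sum = 52+213+57+113+54+253+110+79+13 = 944 → 03 b0.
Outer input = (K'⊕opad) ∥ inner = 5e bf 53 1b 5c ∥ 03 b0.
Outer hash (tag): sum = 94+191+83+27+92+3+176 = 666 → 02 9a.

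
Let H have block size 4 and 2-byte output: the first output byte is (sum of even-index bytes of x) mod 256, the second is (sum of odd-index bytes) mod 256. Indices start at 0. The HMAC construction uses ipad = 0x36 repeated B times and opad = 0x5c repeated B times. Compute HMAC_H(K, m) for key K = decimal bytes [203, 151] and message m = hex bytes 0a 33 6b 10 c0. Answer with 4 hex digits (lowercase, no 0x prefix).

5b41

Key decimal bytes [203, 151] = cb 97 is 2 bytes ≤ B = 4; zero-pad to 4 bytes: K' = cb 97 00 00.
K' ⊕ ipad = fd a1 36 36.  K' ⊕ opad = 97 cb 5c 5c.
Inner input = (K'⊕ipad) ∥ m = fd a1 36 36 ∥ 0a 33 6b 10 c0.
Inner hash: even-index sum = 616 mod 256 = 104; odd-index sum = 282 mod 256 = 26 → 68 1a.
Outer input = (K'⊕opad) ∥ inner = 97 cb 5c 5c ∥ 68 1a.
Outer hash (tag): even-index sum = 347 mod 256 = 91; odd-index sum = 321 mod 256 = 65 → 5b 41.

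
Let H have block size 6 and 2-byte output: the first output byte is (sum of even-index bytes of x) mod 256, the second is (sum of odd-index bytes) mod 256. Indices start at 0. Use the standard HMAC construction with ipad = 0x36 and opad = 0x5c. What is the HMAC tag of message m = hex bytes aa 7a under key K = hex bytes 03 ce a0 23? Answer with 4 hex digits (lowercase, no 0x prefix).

Key hex bytes 03 ce a0 23 is 4 bytes ≤ B = 6; zero-pad to 6 bytes: K' = 03 ce a0 23 00 00.
K' ⊕ ipad = 35 f8 96 15 36 36.  K' ⊕ opad = 5f 92 fc 7f 5c 5c.
Inner input = (K'⊕ipad) ∥ m = 35 f8 96 15 36 36 ∥ aa 7a.
Inner hash: even-index sum = 427 mod 256 = 171; odd-index sum = 445 mod 256 = 189 → ab bd.
Outer input = (K'⊕opad) ∥ inner = 5f 92 fc 7f 5c 5c ∥ ab bd.
Outer hash (tag): even-index sum = 610 mod 256 = 98; odd-index sum = 554 mod 256 = 42 → 62 2a.

622a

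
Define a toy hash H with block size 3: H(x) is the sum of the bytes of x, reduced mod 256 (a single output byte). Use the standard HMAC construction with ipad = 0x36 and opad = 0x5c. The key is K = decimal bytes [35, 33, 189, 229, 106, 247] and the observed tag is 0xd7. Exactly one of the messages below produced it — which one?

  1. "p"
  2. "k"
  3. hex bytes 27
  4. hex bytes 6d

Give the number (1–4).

Key decimal bytes [35, 33, 189, 229, 106, 247] = 23 21 bd e5 6a f7 is 6 bytes > B = 3, so hash it first: H(key) = 47, then zero-pad to 3 bytes: K' = 47 00 00.
K' ⊕ ipad = 71 36 36; K' ⊕ opad = 1b 5c 5c.
m1: inner = H(71 36 36 70) = 4d; tag = H(1b 5c 5c 4d) = 20
m2: inner = H(71 36 36 6b) = 48; tag = H(1b 5c 5c 48) = 1b
m3: inner = H(71 36 36 27) = 04; tag = H(1b 5c 5c 04) = d7 ← matches
m4: inner = H(71 36 36 6d) = 4a; tag = H(1b 5c 5c 4a) = 1d

3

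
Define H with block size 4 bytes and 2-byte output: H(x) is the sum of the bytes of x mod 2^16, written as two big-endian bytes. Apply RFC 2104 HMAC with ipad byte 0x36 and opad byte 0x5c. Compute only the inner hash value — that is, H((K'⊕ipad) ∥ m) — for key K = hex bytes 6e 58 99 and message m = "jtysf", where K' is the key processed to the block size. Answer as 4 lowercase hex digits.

03db

Key hex bytes 6e 58 99 is 3 bytes ≤ B = 4; zero-pad to 4 bytes: K' = 6e 58 99 00.
K' ⊕ ipad = 58 6e af 36.
Inner input = 58 6e af 36 ∥ 6a 74 79 73 66.
Inner hash: sum = 88+110+175+54+106+116+121+115+102 = 987 → 03 db.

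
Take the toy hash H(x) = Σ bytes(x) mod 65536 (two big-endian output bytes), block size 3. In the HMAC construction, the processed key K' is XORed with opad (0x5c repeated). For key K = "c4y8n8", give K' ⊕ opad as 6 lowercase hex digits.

5db25c

Key "c4y8n8" = 63 34 79 38 6e 38 is 6 bytes > B = 3, so hash it first: H(key) = 01 ee, then zero-pad to 3 bytes: K' = 01 ee 00.
XOR each byte with 0x5c: 01⊕5c=5d, ee⊕5c=b2, 00⊕5c=5c.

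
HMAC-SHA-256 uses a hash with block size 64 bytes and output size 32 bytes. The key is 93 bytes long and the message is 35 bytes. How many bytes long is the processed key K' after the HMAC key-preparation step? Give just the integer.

64

Key is 93 > 64 bytes, so it is hashed to 32 bytes then zero-padded to 64: |K'| = 64.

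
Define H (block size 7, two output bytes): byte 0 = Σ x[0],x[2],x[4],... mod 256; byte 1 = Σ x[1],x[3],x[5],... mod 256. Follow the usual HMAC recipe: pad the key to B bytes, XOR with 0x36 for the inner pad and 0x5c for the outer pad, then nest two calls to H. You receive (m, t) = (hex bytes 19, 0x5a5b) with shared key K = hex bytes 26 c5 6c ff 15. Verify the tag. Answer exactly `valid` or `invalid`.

Key hex bytes 26 c5 6c ff 15 is 5 bytes ≤ B = 7; zero-pad to 7 bytes: K' = 26 c5 6c ff 15 00 00.
K' ⊕ ipad = 10 f3 5a c9 23 36 36; K' ⊕ opad = 7a 99 30 a3 49 5c 5c.
Inner hash: even-index sum = 195 mod 256 = 195; odd-index sum = 523 mod 256 = 11 → c3 0b.
Outer hash (recomputed tag): even-index sum = 346 mod 256 = 90; odd-index sum = 603 mod 256 = 91 → 5a 5b.
Recomputed tag = 5a5b; claimed = 5a5b → match.

valid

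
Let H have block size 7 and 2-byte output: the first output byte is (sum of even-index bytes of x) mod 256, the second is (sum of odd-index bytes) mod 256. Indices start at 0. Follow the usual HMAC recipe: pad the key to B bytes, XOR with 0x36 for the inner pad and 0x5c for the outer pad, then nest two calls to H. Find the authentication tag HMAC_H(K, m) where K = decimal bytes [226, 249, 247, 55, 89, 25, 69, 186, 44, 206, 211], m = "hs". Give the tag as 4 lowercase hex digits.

f99a

Key decimal bytes [226, 249, 247, 55, 89, 25, 69, 186, 44, 206, 211] = e2 f9 f7 37 59 19 45 ba 2c ce d3 is 11 bytes > B = 7, so hash it first: H(key) = 76 d1, then zero-pad to 7 bytes: K' = 76 d1 00 00 00 00 00.
K' ⊕ ipad = 40 e7 36 36 36 36 36.  K' ⊕ opad = 2a 8d 5c 5c 5c 5c 5c.
Inner input = (K'⊕ipad) ∥ m = 40 e7 36 36 36 36 36 ∥ 68 73.
Inner hash: even-index sum = 341 mod 256 = 85; odd-index sum = 443 mod 256 = 187 → 55 bb.
Outer input = (K'⊕opad) ∥ inner = 2a 8d 5c 5c 5c 5c 5c ∥ 55 bb.
Outer hash (tag): even-index sum = 505 mod 256 = 249; odd-index sum = 410 mod 256 = 154 → f9 9a.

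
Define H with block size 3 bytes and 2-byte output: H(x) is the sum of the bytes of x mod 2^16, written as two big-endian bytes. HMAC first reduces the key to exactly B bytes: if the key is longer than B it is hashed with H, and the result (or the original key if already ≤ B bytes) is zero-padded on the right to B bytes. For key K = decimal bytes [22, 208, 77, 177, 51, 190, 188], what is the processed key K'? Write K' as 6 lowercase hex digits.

039100

|K| = 7 > B = 3, so first hash the key.
H(K): sum = 22+208+77+177+51+190+188 = 913 → 03 91.
Zero-pad H(K) = 03 91 to 3 bytes: K' = 03 91 00.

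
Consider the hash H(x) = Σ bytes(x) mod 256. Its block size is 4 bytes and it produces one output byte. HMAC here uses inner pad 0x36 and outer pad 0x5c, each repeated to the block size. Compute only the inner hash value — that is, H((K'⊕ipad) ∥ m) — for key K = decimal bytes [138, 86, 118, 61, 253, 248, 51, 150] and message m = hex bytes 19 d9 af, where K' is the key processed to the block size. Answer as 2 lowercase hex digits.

Key decimal bytes [138, 86, 118, 61, 253, 248, 51, 150] = 8a 56 76 3d fd f8 33 96 is 8 bytes > B = 4, so hash it first: H(key) = 51, then zero-pad to 4 bytes: K' = 51 00 00 00.
K' ⊕ ipad = 67 36 36 36.
Inner input = 67 36 36 36 ∥ 19 d9 af.
Inner hash: sum = 103+54+54+54+25+217+175 = 682; mod 256 = 170 → aa.

aa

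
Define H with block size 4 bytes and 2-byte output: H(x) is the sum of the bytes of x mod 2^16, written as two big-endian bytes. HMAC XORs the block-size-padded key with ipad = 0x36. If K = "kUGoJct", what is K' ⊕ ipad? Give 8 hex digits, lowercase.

34a13636

Key "kUGoJct" = 6b 55 47 6f 4a 63 74 is 7 bytes > B = 4, so hash it first: H(key) = 02 97, then zero-pad to 4 bytes: K' = 02 97 00 00.
XOR each byte with 0x36: 02⊕36=34, 97⊕36=a1, 00⊕36=36, 00⊕36=36.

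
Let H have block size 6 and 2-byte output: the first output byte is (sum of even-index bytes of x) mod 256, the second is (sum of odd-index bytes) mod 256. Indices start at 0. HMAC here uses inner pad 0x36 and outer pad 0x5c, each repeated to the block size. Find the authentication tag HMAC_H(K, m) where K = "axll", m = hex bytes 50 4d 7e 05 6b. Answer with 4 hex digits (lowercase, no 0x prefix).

Key "axll" = 61 78 6c 6c is 4 bytes ≤ B = 6; zero-pad to 6 bytes: K' = 61 78 6c 6c 00 00.
K' ⊕ ipad = 57 4e 5a 5a 36 36.  K' ⊕ opad = 3d 24 30 30 5c 5c.
Inner input = (K'⊕ipad) ∥ m = 57 4e 5a 5a 36 36 ∥ 50 4d 7e 05 6b.
Inner hash: even-index sum = 544 mod 256 = 32; odd-index sum = 304 mod 256 = 48 → 20 30.
Outer input = (K'⊕opad) ∥ inner = 3d 24 30 30 5c 5c ∥ 20 30.
Outer hash (tag): even-index sum = 233 mod 256 = 233; odd-index sum = 224 mod 256 = 224 → e9 e0.

e9e0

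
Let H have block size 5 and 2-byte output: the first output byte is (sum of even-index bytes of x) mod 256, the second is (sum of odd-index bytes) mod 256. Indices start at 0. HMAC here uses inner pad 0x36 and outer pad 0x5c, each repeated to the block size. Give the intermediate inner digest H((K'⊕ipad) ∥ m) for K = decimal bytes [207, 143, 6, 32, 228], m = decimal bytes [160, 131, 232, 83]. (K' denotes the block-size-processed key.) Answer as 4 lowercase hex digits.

d157

Key decimal bytes [207, 143, 6, 32, 228] = cf 8f 06 20 e4 is exactly B = 5 bytes: K' = cf 8f 06 20 e4.
K' ⊕ ipad = f9 b9 30 16 d2.
Inner input = f9 b9 30 16 d2 ∥ a0 83 e8 53.
Inner hash: even-index sum = 721 mod 256 = 209; odd-index sum = 599 mod 256 = 87 → d1 57.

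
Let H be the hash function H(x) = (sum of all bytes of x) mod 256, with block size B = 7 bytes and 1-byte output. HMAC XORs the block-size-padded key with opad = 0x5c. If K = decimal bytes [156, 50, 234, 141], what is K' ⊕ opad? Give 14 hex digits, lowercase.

c06eb6d15c5c5c

Key decimal bytes [156, 50, 234, 141] = 9c 32 ea 8d is 4 bytes ≤ B = 7; zero-pad to 7 bytes: K' = 9c 32 ea 8d 00 00 00.
XOR each byte with 0x5c: 9c⊕5c=c0, 32⊕5c=6e, ea⊕5c=b6, 8d⊕5c=d1, 00⊕5c=5c, 00⊕5c=5c, 00⊕5c=5c.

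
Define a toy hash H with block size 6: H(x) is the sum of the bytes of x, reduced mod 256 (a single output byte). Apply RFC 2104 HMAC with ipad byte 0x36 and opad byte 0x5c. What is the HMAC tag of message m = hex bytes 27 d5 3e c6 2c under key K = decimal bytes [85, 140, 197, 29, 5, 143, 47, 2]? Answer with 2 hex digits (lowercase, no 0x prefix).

98

Key decimal bytes [85, 140, 197, 29, 5, 143, 47, 2] = 55 8c c5 1d 05 8f 2f 02 is 8 bytes > B = 6, so hash it first: H(key) = 88, then zero-pad to 6 bytes: K' = 88 00 00 00 00 00.
K' ⊕ ipad = be 36 36 36 36 36.  K' ⊕ opad = d4 5c 5c 5c 5c 5c.
Inner input = (K'⊕ipad) ∥ m = be 36 36 36 36 36 ∥ 27 d5 3e c6 2c.
Inner hash: sum = 190+54+54+54+54+54+39+213+62+198+44 = 1016; mod 256 = 248 → f8.
Outer input = (K'⊕opad) ∥ inner = d4 5c 5c 5c 5c 5c ∥ f8.
Outer hash (tag): sum = 212+92+92+92+92+92+248 = 920; mod 256 = 152 → 98.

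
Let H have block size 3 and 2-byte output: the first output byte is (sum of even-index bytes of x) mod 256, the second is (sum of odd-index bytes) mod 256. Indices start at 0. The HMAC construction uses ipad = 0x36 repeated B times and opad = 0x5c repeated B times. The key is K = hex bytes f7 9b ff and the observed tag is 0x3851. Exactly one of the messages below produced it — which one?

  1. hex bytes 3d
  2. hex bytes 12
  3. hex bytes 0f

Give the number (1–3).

Key hex bytes f7 9b ff is exactly B = 3 bytes: K' = f7 9b ff.
K' ⊕ ipad = c1 ad c9; K' ⊕ opad = ab c7 a3.
m1: inner = H(c1 ad c9 3d) = 8a ea; tag = H(ab c7 a3 8a ea) = 3851 ← matches
m2: inner = H(c1 ad c9 12) = 8a bf; tag = H(ab c7 a3 8a bf) = 0d51
m3: inner = H(c1 ad c9 0f) = 8a bc; tag = H(ab c7 a3 8a bc) = 0a51

1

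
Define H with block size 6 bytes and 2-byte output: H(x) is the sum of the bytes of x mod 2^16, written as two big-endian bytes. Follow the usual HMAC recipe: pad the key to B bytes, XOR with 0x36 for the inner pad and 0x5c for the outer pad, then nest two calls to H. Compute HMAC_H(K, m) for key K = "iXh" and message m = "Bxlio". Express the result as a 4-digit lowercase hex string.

Key "iXh" = 69 58 68 is 3 bytes ≤ B = 6; zero-pad to 6 bytes: K' = 69 58 68 00 00 00.
K' ⊕ ipad = 5f 6e 5e 36 36 36.  K' ⊕ opad = 35 04 34 5c 5c 5c.
Inner input = (K'⊕ipad) ∥ m = 5f 6e 5e 36 36 36 ∥ 42 78 6c 69 6f.
Inner hash: sum = 95+110+94+54+54+54+66+120+108+105+111 = 971 → 03 cb.
Outer input = (K'⊕opad) ∥ inner = 35 04 34 5c 5c 5c ∥ 03 cb.
Outer hash (tag): sum = 53+4+52+92+92+92+3+203 = 591 → 02 4f.

024f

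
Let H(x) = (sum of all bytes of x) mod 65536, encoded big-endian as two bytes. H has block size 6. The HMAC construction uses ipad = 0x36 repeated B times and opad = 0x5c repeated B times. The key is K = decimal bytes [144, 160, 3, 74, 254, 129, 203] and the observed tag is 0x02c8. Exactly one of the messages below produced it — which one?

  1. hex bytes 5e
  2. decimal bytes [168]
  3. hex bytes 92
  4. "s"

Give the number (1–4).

1

Key decimal bytes [144, 160, 3, 74, 254, 129, 203] = 90 a0 03 4a fe 81 cb is 7 bytes > B = 6, so hash it first: H(key) = 03 c7, then zero-pad to 6 bytes: K' = 03 c7 00 00 00 00.
K' ⊕ ipad = 35 f1 36 36 36 36; K' ⊕ opad = 5f 9b 5c 5c 5c 5c.
m1: inner = H(35 f1 36 36 36 36 5e) = 02 5c; tag = H(5f 9b 5c 5c 5c 5c 02 5c) = 02c8 ← matches
m2: inner = H(35 f1 36 36 36 36 a8) = 02 a6; tag = H(5f 9b 5c 5c 5c 5c 02 a6) = 0312
m3: inner = H(35 f1 36 36 36 36 92) = 02 90; tag = H(5f 9b 5c 5c 5c 5c 02 90) = 02fc
m4: inner = H(35 f1 36 36 36 36 73) = 02 71; tag = H(5f 9b 5c 5c 5c 5c 02 71) = 02dd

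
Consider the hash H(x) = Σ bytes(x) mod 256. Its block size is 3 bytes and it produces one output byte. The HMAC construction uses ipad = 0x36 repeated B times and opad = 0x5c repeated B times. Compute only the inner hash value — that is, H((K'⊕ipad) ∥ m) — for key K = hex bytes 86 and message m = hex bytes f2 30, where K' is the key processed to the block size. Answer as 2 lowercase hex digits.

Key hex bytes 86 is 1 byte ≤ B = 3; zero-pad to 3 bytes: K' = 86 00 00.
K' ⊕ ipad = b0 36 36.
Inner input = b0 36 36 ∥ f2 30.
Inner hash: sum = 176+54+54+242+48 = 574; mod 256 = 62 → 3e.

3e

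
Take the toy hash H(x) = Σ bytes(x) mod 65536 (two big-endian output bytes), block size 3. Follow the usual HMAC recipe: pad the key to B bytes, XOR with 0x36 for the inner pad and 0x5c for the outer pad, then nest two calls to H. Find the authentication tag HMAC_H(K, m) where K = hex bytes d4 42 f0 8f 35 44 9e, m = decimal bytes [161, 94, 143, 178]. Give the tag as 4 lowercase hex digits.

Key hex bytes d4 42 f0 8f 35 44 9e is 7 bytes > B = 3, so hash it first: H(key) = 03 ac, then zero-pad to 3 bytes: K' = 03 ac 00.
K' ⊕ ipad = 35 9a 36.  K' ⊕ opad = 5f f0 5c.
Inner input = (K'⊕ipad) ∥ m = 35 9a 36 ∥ a1 5e 8f b2.
Inner hash: sum = 53+154+54+161+94+143+178 = 837 → 03 45.
Outer input = (K'⊕opad) ∥ inner = 5f f0 5c ∥ 03 45.
Outer hash (tag): sum = 95+240+92+3+69 = 499 → 01 f3.

01f3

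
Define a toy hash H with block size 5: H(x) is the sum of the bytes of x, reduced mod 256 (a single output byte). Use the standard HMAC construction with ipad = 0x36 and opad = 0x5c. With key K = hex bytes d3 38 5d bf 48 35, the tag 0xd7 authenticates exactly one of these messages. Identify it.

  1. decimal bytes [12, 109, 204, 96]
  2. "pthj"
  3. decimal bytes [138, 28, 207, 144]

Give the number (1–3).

3

Key hex bytes d3 38 5d bf 48 35 is 6 bytes > B = 5, so hash it first: H(key) = a4, then zero-pad to 5 bytes: K' = a4 00 00 00 00.
K' ⊕ ipad = 92 36 36 36 36; K' ⊕ opad = f8 5c 5c 5c 5c.
m1: inner = H(92 36 36 36 36 0c 6d cc 60) = 0f; tag = H(f8 5c 5c 5c 5c 0f) = 77
m2: inner = H(92 36 36 36 36 70 74 68 6a) = 20; tag = H(f8 5c 5c 5c 5c 20) = 88
m3: inner = H(92 36 36 36 36 8a 1c cf 90) = 6f; tag = H(f8 5c 5c 5c 5c 6f) = d7 ← matches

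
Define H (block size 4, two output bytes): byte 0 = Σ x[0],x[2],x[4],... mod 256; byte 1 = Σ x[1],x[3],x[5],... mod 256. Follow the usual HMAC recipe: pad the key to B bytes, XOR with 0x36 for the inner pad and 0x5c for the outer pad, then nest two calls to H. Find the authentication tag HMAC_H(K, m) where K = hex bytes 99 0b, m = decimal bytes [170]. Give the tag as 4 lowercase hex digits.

b026

Key hex bytes 99 0b is 2 bytes ≤ B = 4; zero-pad to 4 bytes: K' = 99 0b 00 00.
K' ⊕ ipad = af 3d 36 36.  K' ⊕ opad = c5 57 5c 5c.
Inner input = (K'⊕ipad) ∥ m = af 3d 36 36 ∥ aa.
Inner hash: even-index sum = 399 mod 256 = 143; odd-index sum = 115 mod 256 = 115 → 8f 73.
Outer input = (K'⊕opad) ∥ inner = c5 57 5c 5c ∥ 8f 73.
Outer hash (tag): even-index sum = 432 mod 256 = 176; odd-index sum = 294 mod 256 = 38 → b0 26.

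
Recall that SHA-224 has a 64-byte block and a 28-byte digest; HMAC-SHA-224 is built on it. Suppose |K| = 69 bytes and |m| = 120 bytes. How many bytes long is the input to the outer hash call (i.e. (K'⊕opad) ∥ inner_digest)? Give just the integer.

92

Key is 69 > 64 bytes, so it is hashed to 28 bytes then zero-padded to 64: |K'| = 64.
Outer input = (K'⊕opad) ∥ H(inner) → 64 + 28 = 92 bytes.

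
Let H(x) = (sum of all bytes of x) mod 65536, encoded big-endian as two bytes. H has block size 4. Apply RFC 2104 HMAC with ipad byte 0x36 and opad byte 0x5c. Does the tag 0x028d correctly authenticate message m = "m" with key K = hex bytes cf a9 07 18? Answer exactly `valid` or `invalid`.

Key hex bytes cf a9 07 18 is exactly B = 4 bytes: K' = cf a9 07 18.
K' ⊕ ipad = f9 9f 31 2e; K' ⊕ opad = 93 f5 5b 44.
Inner hash: sum = 249+159+49+46+109 = 612 → 02 64.
Outer hash (recomputed tag): sum = 147+245+91+68+2+100 = 653 → 02 8d.
Recomputed tag = 028d; claimed = 028d → match.

valid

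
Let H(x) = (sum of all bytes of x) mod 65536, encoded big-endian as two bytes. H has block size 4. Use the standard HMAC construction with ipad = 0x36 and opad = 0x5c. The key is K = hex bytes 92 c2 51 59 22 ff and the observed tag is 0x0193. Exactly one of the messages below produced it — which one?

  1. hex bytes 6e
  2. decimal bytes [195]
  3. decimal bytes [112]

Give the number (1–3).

1

Key hex bytes 92 c2 51 59 22 ff is 6 bytes > B = 4, so hash it first: H(key) = 03 1f, then zero-pad to 4 bytes: K' = 03 1f 00 00.
K' ⊕ ipad = 35 29 36 36; K' ⊕ opad = 5f 43 5c 5c.
m1: inner = H(35 29 36 36 6e) = 01 38; tag = H(5f 43 5c 5c 01 38) = 0193 ← matches
m2: inner = H(35 29 36 36 c3) = 01 8d; tag = H(5f 43 5c 5c 01 8d) = 01e8
m3: inner = H(35 29 36 36 70) = 01 3a; tag = H(5f 43 5c 5c 01 3a) = 0195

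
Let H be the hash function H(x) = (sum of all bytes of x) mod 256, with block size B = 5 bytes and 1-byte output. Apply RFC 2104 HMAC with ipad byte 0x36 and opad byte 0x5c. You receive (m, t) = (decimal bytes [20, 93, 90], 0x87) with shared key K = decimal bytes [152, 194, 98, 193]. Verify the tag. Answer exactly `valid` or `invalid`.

Key decimal bytes [152, 194, 98, 193] = 98 c2 62 c1 is 4 bytes ≤ B = 5; zero-pad to 5 bytes: K' = 98 c2 62 c1 00.
K' ⊕ ipad = ae f4 54 f7 36; K' ⊕ opad = c4 9e 3e 9d 5c.
Inner hash: sum = 174+244+84+247+54+20+93+90 = 1006; mod 256 = 238 → ee.
Outer hash (recomputed tag): sum = 196+158+62+157+92+238 = 903; mod 256 = 135 → 87.
Recomputed tag = 87; claimed = 87 → match.

valid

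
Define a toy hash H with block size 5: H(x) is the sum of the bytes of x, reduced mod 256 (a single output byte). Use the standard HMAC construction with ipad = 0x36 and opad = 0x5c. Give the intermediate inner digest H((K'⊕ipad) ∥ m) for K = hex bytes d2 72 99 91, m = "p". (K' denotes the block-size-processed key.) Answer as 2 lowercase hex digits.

24

Key hex bytes d2 72 99 91 is 4 bytes ≤ B = 5; zero-pad to 5 bytes: K' = d2 72 99 91 00.
K' ⊕ ipad = e4 44 af a7 36.
Inner input = e4 44 af a7 36 ∥ 70.
Inner hash: sum = 228+68+175+167+54+112 = 804; mod 256 = 36 → 24.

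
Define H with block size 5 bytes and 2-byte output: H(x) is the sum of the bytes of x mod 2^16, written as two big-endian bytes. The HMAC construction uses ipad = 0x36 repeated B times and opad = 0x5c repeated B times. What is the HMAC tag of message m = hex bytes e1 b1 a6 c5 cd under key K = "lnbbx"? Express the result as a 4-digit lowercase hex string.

0179

Key "lnbbx" = 6c 6e 62 62 78 is exactly B = 5 bytes: K' = 6c 6e 62 62 78.
K' ⊕ ipad = 5a 58 54 54 4e.  K' ⊕ opad = 30 32 3e 3e 24.
Inner input = (K'⊕ipad) ∥ m = 5a 58 54 54 4e ∥ e1 b1 a6 c5 cd.
Inner hash: sum = 90+88+84+84+78+225+177+166+197+205 = 1394 → 05 72.
Outer input = (K'⊕opad) ∥ inner = 30 32 3e 3e 24 ∥ 05 72.
Outer hash (tag): sum = 48+50+62+62+36+5+114 = 377 → 01 79.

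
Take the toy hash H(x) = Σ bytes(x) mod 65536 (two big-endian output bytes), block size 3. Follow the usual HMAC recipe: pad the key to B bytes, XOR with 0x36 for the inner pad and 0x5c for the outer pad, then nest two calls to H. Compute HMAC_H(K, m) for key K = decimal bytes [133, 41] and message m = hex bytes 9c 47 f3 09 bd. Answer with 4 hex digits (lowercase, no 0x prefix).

Key decimal bytes [133, 41] = 85 29 is 2 bytes ≤ B = 3; zero-pad to 3 bytes: K' = 85 29 00.
K' ⊕ ipad = b3 1f 36.  K' ⊕ opad = d9 75 5c.
Inner input = (K'⊕ipad) ∥ m = b3 1f 36 ∥ 9c 47 f3 09 bd.
Inner hash: sum = 179+31+54+156+71+243+9+189 = 932 → 03 a4.
Outer input = (K'⊕opad) ∥ inner = d9 75 5c ∥ 03 a4.
Outer hash (tag): sum = 217+117+92+3+164 = 593 → 02 51.

0251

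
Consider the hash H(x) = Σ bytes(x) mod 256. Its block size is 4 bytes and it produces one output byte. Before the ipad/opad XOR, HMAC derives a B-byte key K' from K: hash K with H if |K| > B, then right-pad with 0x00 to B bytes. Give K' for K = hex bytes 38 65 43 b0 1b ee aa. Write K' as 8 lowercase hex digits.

43000000

|K| = 7 > B = 4, so first hash the key.
H(K): sum = 56+101+67+176+27+238+170 = 835; mod 256 = 67 → 43.
Zero-pad H(K) = 43 to 4 bytes: K' = 43 00 00 00.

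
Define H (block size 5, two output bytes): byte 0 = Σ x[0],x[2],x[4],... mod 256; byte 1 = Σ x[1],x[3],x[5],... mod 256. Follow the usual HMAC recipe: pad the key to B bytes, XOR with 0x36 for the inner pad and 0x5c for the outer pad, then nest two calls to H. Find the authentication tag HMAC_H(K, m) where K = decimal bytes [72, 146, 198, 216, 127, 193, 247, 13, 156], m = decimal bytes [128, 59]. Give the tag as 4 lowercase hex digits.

f87d

Key decimal bytes [72, 146, 198, 216, 127, 193, 247, 13, 156] = 48 92 c6 d8 7f c1 f7 0d 9c is 9 bytes > B = 5, so hash it first: H(key) = 20 38, then zero-pad to 5 bytes: K' = 20 38 00 00 00.
K' ⊕ ipad = 16 0e 36 36 36.  K' ⊕ opad = 7c 64 5c 5c 5c.
Inner input = (K'⊕ipad) ∥ m = 16 0e 36 36 36 ∥ 80 3b.
Inner hash: even-index sum = 189 mod 256 = 189; odd-index sum = 196 mod 256 = 196 → bd c4.
Outer input = (K'⊕opad) ∥ inner = 7c 64 5c 5c 5c ∥ bd c4.
Outer hash (tag): even-index sum = 504 mod 256 = 248; odd-index sum = 381 mod 256 = 125 → f8 7d.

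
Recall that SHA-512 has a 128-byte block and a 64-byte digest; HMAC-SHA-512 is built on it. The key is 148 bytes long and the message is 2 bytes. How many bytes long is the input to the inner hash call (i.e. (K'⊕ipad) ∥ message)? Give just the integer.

Key is 148 > 128 bytes, so it is hashed to 64 bytes then zero-padded to 128: |K'| = 128.
Inner input = (K'⊕ipad) ∥ m → 128 + 2 = 130 bytes.

130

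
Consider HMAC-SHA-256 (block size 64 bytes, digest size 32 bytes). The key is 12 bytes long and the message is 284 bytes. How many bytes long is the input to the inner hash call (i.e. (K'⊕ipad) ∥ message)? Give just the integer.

Key is 12 ≤ 64 bytes, zero-padded: |K'| = 64.
Inner input = (K'⊕ipad) ∥ m → 64 + 284 = 348 bytes.

348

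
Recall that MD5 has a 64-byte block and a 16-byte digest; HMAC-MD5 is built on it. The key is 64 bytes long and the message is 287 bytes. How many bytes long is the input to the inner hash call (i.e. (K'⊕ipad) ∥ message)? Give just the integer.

351

Key is 64 ≤ 64 bytes, zero-padded: |K'| = 64.
Inner input = (K'⊕ipad) ∥ m → 64 + 287 = 351 bytes.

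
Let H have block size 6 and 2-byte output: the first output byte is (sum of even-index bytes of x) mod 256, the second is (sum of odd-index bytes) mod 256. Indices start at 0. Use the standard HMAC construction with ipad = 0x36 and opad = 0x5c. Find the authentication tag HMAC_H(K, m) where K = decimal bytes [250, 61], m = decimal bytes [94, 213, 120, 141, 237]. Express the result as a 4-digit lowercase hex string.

59f2

Key decimal bytes [250, 61] = fa 3d is 2 bytes ≤ B = 6; zero-pad to 6 bytes: K' = fa 3d 00 00 00 00.
K' ⊕ ipad = cc 0b 36 36 36 36.  K' ⊕ opad = a6 61 5c 5c 5c 5c.
Inner input = (K'⊕ipad) ∥ m = cc 0b 36 36 36 36 ∥ 5e d5 78 8d ed.
Inner hash: even-index sum = 763 mod 256 = 251; odd-index sum = 473 mod 256 = 217 → fb d9.
Outer input = (K'⊕opad) ∥ inner = a6 61 5c 5c 5c 5c ∥ fb d9.
Outer hash (tag): even-index sum = 601 mod 256 = 89; odd-index sum = 498 mod 256 = 242 → 59 f2.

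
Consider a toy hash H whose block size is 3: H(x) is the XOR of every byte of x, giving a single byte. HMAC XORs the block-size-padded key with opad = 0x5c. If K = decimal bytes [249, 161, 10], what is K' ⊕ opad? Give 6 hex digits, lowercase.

Key decimal bytes [249, 161, 10] = f9 a1 0a is exactly B = 3 bytes: K' = f9 a1 0a.
XOR each byte with 0x5c: f9⊕5c=a5, a1⊕5c=fd, 0a⊕5c=56.

a5fd56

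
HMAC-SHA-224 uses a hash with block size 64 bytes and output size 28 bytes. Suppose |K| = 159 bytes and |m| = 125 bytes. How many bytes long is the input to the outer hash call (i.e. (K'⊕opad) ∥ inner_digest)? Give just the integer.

Key is 159 > 64 bytes, so it is hashed to 28 bytes then zero-padded to 64: |K'| = 64.
Outer input = (K'⊕opad) ∥ H(inner) → 64 + 28 = 92 bytes.

92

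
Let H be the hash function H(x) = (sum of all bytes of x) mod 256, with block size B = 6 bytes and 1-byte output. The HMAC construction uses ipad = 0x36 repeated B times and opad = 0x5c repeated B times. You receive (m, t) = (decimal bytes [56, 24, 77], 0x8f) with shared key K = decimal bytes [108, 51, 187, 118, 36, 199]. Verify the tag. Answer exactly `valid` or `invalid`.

valid

Key decimal bytes [108, 51, 187, 118, 36, 199] = 6c 33 bb 76 24 c7 is exactly B = 6 bytes: K' = 6c 33 bb 76 24 c7.
K' ⊕ ipad = 5a 05 8d 40 12 f1; K' ⊕ opad = 30 6f e7 2a 78 9b.
Inner hash: sum = 90+5+141+64+18+241+56+24+77 = 716; mod 256 = 204 → cc.
Outer hash (recomputed tag): sum = 48+111+231+42+120+155+204 = 911; mod 256 = 143 → 8f.
Recomputed tag = 8f; claimed = 8f → match.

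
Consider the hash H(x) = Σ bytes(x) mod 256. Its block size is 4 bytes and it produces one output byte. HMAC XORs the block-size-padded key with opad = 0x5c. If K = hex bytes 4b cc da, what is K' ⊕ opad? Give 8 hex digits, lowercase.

1790865c

Key hex bytes 4b cc da is 3 bytes ≤ B = 4; zero-pad to 4 bytes: K' = 4b cc da 00.
XOR each byte with 0x5c: 4b⊕5c=17, cc⊕5c=90, da⊕5c=86, 00⊕5c=5c.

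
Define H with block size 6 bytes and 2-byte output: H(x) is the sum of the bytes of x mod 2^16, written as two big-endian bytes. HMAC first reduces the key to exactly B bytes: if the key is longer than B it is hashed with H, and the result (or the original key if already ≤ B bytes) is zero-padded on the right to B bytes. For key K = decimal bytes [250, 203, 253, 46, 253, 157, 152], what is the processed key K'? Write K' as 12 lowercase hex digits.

052200000000

|K| = 7 > B = 6, so first hash the key.
H(K): sum = 250+203+253+46+253+157+152 = 1314 → 05 22.
Zero-pad H(K) = 05 22 to 6 bytes: K' = 05 22 00 00 00 00.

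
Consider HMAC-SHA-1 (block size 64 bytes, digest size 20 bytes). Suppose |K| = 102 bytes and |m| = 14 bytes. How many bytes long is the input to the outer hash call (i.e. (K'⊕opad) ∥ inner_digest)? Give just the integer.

84

Key is 102 > 64 bytes, so it is hashed to 20 bytes then zero-padded to 64: |K'| = 64.
Outer input = (K'⊕opad) ∥ H(inner) → 64 + 20 = 84 bytes.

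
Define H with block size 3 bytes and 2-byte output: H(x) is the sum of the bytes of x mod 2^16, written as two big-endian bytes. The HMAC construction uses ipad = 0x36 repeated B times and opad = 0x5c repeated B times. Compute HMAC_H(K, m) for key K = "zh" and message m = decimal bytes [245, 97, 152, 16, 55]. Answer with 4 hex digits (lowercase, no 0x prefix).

00ce

Key "zh" = 7a 68 is 2 bytes ≤ B = 3; zero-pad to 3 bytes: K' = 7a 68 00.
K' ⊕ ipad = 4c 5e 36.  K' ⊕ opad = 26 34 5c.
Inner input = (K'⊕ipad) ∥ m = 4c 5e 36 ∥ f5 61 98 10 37.
Inner hash: sum = 76+94+54+245+97+152+16+55 = 789 → 03 15.
Outer input = (K'⊕opad) ∥ inner = 26 34 5c ∥ 03 15.
Outer hash (tag): sum = 38+52+92+3+21 = 206 → 00 ce.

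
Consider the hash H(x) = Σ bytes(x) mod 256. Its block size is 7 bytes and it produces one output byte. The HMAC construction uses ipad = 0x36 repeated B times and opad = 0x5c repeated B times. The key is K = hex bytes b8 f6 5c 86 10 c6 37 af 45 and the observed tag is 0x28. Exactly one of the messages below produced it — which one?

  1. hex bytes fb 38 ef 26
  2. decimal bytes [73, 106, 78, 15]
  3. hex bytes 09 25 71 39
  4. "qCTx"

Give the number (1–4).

1

Key hex bytes b8 f6 5c 86 10 c6 37 af 45 is 9 bytes > B = 7, so hash it first: H(key) = 91, then zero-pad to 7 bytes: K' = 91 00 00 00 00 00 00.
K' ⊕ ipad = a7 36 36 36 36 36 36; K' ⊕ opad = cd 5c 5c 5c 5c 5c 5c.
m1: inner = H(a7 36 36 36 36 36 36 fb 38 ef 26) = 33; tag = H(cd 5c 5c 5c 5c 5c 5c 33) = 28 ← matches
m2: inner = H(a7 36 36 36 36 36 36 49 6a 4e 0f) = fb; tag = H(cd 5c 5c 5c 5c 5c 5c fb) = f0
m3: inner = H(a7 36 36 36 36 36 36 09 25 71 39) = c3; tag = H(cd 5c 5c 5c 5c 5c 5c c3) = b8
m4: inner = H(a7 36 36 36 36 36 36 71 43 54 78) = 6b; tag = H(cd 5c 5c 5c 5c 5c 5c 6b) = 60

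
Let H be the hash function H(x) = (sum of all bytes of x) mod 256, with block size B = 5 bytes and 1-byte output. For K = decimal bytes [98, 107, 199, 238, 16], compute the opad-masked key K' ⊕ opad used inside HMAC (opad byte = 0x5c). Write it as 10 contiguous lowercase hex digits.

3e379bb24c

Key decimal bytes [98, 107, 199, 238, 16] = 62 6b c7 ee 10 is exactly B = 5 bytes: K' = 62 6b c7 ee 10.
XOR each byte with 0x5c: 62⊕5c=3e, 6b⊕5c=37, c7⊕5c=9b, ee⊕5c=b2, 10⊕5c=4c.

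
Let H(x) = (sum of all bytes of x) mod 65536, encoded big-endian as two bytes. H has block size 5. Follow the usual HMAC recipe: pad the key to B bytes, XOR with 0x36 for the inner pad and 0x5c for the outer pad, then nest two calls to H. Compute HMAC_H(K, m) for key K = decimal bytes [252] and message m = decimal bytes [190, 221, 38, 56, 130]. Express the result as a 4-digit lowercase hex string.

0231

Key decimal bytes [252] = fc is 1 byte ≤ B = 5; zero-pad to 5 bytes: K' = fc 00 00 00 00.
K' ⊕ ipad = ca 36 36 36 36.  K' ⊕ opad = a0 5c 5c 5c 5c.
Inner input = (K'⊕ipad) ∥ m = ca 36 36 36 36 ∥ be dd 26 38 82.
Inner hash: sum = 202+54+54+54+54+190+221+38+56+130 = 1053 → 04 1d.
Outer input = (K'⊕opad) ∥ inner = a0 5c 5c 5c 5c ∥ 04 1d.
Outer hash (tag): sum = 160+92+92+92+92+4+29 = 561 → 02 31.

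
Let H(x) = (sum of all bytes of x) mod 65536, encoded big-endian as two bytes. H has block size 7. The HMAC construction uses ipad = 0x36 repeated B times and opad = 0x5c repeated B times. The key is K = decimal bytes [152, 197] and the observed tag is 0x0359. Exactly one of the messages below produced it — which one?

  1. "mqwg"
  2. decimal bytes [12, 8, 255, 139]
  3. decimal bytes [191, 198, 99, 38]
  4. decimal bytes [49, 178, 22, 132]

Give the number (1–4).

Key decimal bytes [152, 197] = 98 c5 is 2 bytes ≤ B = 7; zero-pad to 7 bytes: K' = 98 c5 00 00 00 00 00.
K' ⊕ ipad = ae f3 36 36 36 36 36; K' ⊕ opad = c4 99 5c 5c 5c 5c 5c.
m1: inner = H(ae f3 36 36 36 36 36 6d 71 77 67) = 04 6b; tag = H(c4 99 5c 5c 5c 5c 5c 04 6b) = 0398
m2: inner = H(ae f3 36 36 36 36 36 0c 08 ff 8b) = 04 4d; tag = H(c4 99 5c 5c 5c 5c 5c 04 4d) = 037a
m3: inner = H(ae f3 36 36 36 36 36 bf c6 63 26) = 04 bd; tag = H(c4 99 5c 5c 5c 5c 5c 04 bd) = 03ea
m4: inner = H(ae f3 36 36 36 36 36 31 b2 16 84) = 04 2c; tag = H(c4 99 5c 5c 5c 5c 5c 04 2c) = 0359 ← matches

4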